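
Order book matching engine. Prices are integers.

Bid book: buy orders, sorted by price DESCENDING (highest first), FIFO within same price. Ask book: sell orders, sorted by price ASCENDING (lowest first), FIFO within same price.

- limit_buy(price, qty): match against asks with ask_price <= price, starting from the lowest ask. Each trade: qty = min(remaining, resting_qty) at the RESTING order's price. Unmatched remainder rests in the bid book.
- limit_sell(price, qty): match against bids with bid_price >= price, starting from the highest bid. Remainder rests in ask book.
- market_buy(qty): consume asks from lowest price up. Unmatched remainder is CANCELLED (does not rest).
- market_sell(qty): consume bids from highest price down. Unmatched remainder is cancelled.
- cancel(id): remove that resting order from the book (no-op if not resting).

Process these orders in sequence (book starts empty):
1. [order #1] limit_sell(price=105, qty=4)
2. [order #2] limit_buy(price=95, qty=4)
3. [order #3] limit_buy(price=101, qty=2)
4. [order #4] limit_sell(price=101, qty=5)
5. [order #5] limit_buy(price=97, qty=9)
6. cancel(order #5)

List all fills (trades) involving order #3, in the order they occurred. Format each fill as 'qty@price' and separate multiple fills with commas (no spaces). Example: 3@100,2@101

After op 1 [order #1] limit_sell(price=105, qty=4): fills=none; bids=[-] asks=[#1:4@105]
After op 2 [order #2] limit_buy(price=95, qty=4): fills=none; bids=[#2:4@95] asks=[#1:4@105]
After op 3 [order #3] limit_buy(price=101, qty=2): fills=none; bids=[#3:2@101 #2:4@95] asks=[#1:4@105]
After op 4 [order #4] limit_sell(price=101, qty=5): fills=#3x#4:2@101; bids=[#2:4@95] asks=[#4:3@101 #1:4@105]
After op 5 [order #5] limit_buy(price=97, qty=9): fills=none; bids=[#5:9@97 #2:4@95] asks=[#4:3@101 #1:4@105]
After op 6 cancel(order #5): fills=none; bids=[#2:4@95] asks=[#4:3@101 #1:4@105]

Answer: 2@101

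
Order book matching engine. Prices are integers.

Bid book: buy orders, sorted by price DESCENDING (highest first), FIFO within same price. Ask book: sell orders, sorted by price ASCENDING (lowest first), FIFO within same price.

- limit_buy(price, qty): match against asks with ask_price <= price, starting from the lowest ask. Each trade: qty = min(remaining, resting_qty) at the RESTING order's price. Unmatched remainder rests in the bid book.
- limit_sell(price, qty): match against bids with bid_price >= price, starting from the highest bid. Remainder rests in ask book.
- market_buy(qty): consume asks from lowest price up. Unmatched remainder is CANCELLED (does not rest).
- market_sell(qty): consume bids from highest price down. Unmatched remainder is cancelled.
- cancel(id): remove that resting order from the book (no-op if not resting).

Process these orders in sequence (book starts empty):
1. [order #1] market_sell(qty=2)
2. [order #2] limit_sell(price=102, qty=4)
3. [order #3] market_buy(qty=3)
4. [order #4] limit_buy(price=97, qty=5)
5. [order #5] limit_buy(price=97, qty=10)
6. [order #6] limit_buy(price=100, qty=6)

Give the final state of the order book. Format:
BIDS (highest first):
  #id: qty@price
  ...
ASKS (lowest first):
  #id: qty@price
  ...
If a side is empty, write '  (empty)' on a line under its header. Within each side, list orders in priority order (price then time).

After op 1 [order #1] market_sell(qty=2): fills=none; bids=[-] asks=[-]
After op 2 [order #2] limit_sell(price=102, qty=4): fills=none; bids=[-] asks=[#2:4@102]
After op 3 [order #3] market_buy(qty=3): fills=#3x#2:3@102; bids=[-] asks=[#2:1@102]
After op 4 [order #4] limit_buy(price=97, qty=5): fills=none; bids=[#4:5@97] asks=[#2:1@102]
After op 5 [order #5] limit_buy(price=97, qty=10): fills=none; bids=[#4:5@97 #5:10@97] asks=[#2:1@102]
After op 6 [order #6] limit_buy(price=100, qty=6): fills=none; bids=[#6:6@100 #4:5@97 #5:10@97] asks=[#2:1@102]

Answer: BIDS (highest first):
  #6: 6@100
  #4: 5@97
  #5: 10@97
ASKS (lowest first):
  #2: 1@102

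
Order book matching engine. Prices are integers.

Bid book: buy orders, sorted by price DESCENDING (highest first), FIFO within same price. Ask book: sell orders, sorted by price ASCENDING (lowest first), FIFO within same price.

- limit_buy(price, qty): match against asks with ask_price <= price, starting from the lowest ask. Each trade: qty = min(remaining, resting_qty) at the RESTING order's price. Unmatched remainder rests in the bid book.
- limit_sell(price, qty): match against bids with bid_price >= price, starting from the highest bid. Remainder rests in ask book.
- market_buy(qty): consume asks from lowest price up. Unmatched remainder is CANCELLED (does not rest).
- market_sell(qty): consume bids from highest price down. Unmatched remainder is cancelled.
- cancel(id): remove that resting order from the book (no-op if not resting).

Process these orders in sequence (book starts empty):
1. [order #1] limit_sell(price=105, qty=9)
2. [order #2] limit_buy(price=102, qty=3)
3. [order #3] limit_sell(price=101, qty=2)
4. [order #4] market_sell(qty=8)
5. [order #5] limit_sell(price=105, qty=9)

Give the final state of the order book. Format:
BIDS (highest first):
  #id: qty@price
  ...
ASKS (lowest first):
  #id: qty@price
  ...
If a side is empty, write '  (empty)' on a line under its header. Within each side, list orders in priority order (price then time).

After op 1 [order #1] limit_sell(price=105, qty=9): fills=none; bids=[-] asks=[#1:9@105]
After op 2 [order #2] limit_buy(price=102, qty=3): fills=none; bids=[#2:3@102] asks=[#1:9@105]
After op 3 [order #3] limit_sell(price=101, qty=2): fills=#2x#3:2@102; bids=[#2:1@102] asks=[#1:9@105]
After op 4 [order #4] market_sell(qty=8): fills=#2x#4:1@102; bids=[-] asks=[#1:9@105]
After op 5 [order #5] limit_sell(price=105, qty=9): fills=none; bids=[-] asks=[#1:9@105 #5:9@105]

Answer: BIDS (highest first):
  (empty)
ASKS (lowest first):
  #1: 9@105
  #5: 9@105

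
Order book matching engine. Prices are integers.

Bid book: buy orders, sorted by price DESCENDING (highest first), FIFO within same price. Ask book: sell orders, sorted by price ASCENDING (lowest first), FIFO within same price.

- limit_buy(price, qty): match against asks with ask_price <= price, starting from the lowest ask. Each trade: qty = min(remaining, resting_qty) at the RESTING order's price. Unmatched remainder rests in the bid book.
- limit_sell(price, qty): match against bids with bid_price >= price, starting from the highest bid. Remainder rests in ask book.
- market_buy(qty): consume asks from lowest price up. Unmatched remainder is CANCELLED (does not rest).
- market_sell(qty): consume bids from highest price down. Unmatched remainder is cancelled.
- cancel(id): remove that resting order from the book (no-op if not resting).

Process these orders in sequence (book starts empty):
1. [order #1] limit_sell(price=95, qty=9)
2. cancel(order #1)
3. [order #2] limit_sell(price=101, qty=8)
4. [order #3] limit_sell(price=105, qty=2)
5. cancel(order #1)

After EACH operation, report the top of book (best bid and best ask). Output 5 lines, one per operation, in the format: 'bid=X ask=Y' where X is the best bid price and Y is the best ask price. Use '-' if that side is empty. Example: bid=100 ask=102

After op 1 [order #1] limit_sell(price=95, qty=9): fills=none; bids=[-] asks=[#1:9@95]
After op 2 cancel(order #1): fills=none; bids=[-] asks=[-]
After op 3 [order #2] limit_sell(price=101, qty=8): fills=none; bids=[-] asks=[#2:8@101]
After op 4 [order #3] limit_sell(price=105, qty=2): fills=none; bids=[-] asks=[#2:8@101 #3:2@105]
After op 5 cancel(order #1): fills=none; bids=[-] asks=[#2:8@101 #3:2@105]

Answer: bid=- ask=95
bid=- ask=-
bid=- ask=101
bid=- ask=101
bid=- ask=101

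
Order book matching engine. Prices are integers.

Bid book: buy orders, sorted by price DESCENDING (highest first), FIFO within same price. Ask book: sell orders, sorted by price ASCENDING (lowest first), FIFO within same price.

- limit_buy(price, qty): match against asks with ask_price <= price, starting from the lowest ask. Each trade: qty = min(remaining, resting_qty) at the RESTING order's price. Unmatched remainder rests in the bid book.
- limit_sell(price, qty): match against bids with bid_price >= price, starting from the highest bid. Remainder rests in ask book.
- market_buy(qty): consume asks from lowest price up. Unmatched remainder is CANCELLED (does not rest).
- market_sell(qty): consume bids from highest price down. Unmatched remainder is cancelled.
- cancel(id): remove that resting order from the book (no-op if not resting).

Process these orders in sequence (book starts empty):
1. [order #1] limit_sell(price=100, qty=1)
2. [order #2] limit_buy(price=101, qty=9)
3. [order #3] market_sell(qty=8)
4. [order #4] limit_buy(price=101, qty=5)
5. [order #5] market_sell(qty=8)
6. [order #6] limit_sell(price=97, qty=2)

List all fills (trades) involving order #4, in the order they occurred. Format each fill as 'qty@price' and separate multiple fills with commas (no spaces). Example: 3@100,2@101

Answer: 5@101

Derivation:
After op 1 [order #1] limit_sell(price=100, qty=1): fills=none; bids=[-] asks=[#1:1@100]
After op 2 [order #2] limit_buy(price=101, qty=9): fills=#2x#1:1@100; bids=[#2:8@101] asks=[-]
After op 3 [order #3] market_sell(qty=8): fills=#2x#3:8@101; bids=[-] asks=[-]
After op 4 [order #4] limit_buy(price=101, qty=5): fills=none; bids=[#4:5@101] asks=[-]
After op 5 [order #5] market_sell(qty=8): fills=#4x#5:5@101; bids=[-] asks=[-]
After op 6 [order #6] limit_sell(price=97, qty=2): fills=none; bids=[-] asks=[#6:2@97]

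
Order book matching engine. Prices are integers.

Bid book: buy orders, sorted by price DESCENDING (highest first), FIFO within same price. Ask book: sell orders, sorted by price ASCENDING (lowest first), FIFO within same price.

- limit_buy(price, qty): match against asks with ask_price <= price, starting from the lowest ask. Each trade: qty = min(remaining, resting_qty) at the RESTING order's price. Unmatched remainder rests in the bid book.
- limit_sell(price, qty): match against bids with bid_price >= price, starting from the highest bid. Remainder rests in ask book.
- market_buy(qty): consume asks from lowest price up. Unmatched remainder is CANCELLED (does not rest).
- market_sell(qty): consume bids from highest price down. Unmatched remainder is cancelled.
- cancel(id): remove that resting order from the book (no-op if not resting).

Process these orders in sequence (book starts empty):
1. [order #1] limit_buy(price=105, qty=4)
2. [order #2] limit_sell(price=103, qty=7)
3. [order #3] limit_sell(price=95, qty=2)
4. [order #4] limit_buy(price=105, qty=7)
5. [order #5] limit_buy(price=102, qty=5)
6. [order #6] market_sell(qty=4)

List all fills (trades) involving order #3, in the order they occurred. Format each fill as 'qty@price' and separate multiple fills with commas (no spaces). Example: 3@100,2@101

After op 1 [order #1] limit_buy(price=105, qty=4): fills=none; bids=[#1:4@105] asks=[-]
After op 2 [order #2] limit_sell(price=103, qty=7): fills=#1x#2:4@105; bids=[-] asks=[#2:3@103]
After op 3 [order #3] limit_sell(price=95, qty=2): fills=none; bids=[-] asks=[#3:2@95 #2:3@103]
After op 4 [order #4] limit_buy(price=105, qty=7): fills=#4x#3:2@95 #4x#2:3@103; bids=[#4:2@105] asks=[-]
After op 5 [order #5] limit_buy(price=102, qty=5): fills=none; bids=[#4:2@105 #5:5@102] asks=[-]
After op 6 [order #6] market_sell(qty=4): fills=#4x#6:2@105 #5x#6:2@102; bids=[#5:3@102] asks=[-]

Answer: 2@95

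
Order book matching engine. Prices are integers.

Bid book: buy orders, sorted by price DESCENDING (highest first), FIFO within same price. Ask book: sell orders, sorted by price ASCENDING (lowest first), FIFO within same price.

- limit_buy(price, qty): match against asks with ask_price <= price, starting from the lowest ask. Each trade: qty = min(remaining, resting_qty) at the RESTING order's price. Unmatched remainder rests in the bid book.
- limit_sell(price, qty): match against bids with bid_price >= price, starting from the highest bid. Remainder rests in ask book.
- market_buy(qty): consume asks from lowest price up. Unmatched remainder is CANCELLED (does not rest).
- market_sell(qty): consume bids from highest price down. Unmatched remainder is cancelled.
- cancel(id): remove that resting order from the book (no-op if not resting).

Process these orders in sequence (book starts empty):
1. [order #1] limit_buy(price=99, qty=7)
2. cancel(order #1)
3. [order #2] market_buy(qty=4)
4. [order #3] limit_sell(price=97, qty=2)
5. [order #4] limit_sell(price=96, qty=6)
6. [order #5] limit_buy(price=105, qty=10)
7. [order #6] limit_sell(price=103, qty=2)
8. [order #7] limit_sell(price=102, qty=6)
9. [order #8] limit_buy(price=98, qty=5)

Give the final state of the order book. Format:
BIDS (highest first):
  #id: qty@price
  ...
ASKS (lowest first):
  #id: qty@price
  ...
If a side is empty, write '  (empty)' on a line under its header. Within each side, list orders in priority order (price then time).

After op 1 [order #1] limit_buy(price=99, qty=7): fills=none; bids=[#1:7@99] asks=[-]
After op 2 cancel(order #1): fills=none; bids=[-] asks=[-]
After op 3 [order #2] market_buy(qty=4): fills=none; bids=[-] asks=[-]
After op 4 [order #3] limit_sell(price=97, qty=2): fills=none; bids=[-] asks=[#3:2@97]
After op 5 [order #4] limit_sell(price=96, qty=6): fills=none; bids=[-] asks=[#4:6@96 #3:2@97]
After op 6 [order #5] limit_buy(price=105, qty=10): fills=#5x#4:6@96 #5x#3:2@97; bids=[#5:2@105] asks=[-]
After op 7 [order #6] limit_sell(price=103, qty=2): fills=#5x#6:2@105; bids=[-] asks=[-]
After op 8 [order #7] limit_sell(price=102, qty=6): fills=none; bids=[-] asks=[#7:6@102]
After op 9 [order #8] limit_buy(price=98, qty=5): fills=none; bids=[#8:5@98] asks=[#7:6@102]

Answer: BIDS (highest first):
  #8: 5@98
ASKS (lowest first):
  #7: 6@102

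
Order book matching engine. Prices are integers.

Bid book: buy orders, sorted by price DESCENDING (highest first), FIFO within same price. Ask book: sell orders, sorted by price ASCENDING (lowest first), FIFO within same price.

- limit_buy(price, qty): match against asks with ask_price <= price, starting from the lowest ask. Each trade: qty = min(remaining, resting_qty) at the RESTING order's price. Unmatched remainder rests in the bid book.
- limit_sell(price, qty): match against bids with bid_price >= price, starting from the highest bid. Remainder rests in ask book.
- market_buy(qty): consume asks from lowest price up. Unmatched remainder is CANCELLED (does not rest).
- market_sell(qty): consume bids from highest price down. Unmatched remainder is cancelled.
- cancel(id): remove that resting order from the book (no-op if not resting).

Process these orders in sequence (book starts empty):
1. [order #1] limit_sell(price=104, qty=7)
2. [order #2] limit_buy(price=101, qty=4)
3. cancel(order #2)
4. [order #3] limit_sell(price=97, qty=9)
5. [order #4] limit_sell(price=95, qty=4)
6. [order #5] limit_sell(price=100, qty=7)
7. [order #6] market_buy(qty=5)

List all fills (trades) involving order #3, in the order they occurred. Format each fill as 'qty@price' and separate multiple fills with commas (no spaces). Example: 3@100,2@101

After op 1 [order #1] limit_sell(price=104, qty=7): fills=none; bids=[-] asks=[#1:7@104]
After op 2 [order #2] limit_buy(price=101, qty=4): fills=none; bids=[#2:4@101] asks=[#1:7@104]
After op 3 cancel(order #2): fills=none; bids=[-] asks=[#1:7@104]
After op 4 [order #3] limit_sell(price=97, qty=9): fills=none; bids=[-] asks=[#3:9@97 #1:7@104]
After op 5 [order #4] limit_sell(price=95, qty=4): fills=none; bids=[-] asks=[#4:4@95 #3:9@97 #1:7@104]
After op 6 [order #5] limit_sell(price=100, qty=7): fills=none; bids=[-] asks=[#4:4@95 #3:9@97 #5:7@100 #1:7@104]
After op 7 [order #6] market_buy(qty=5): fills=#6x#4:4@95 #6x#3:1@97; bids=[-] asks=[#3:8@97 #5:7@100 #1:7@104]

Answer: 1@97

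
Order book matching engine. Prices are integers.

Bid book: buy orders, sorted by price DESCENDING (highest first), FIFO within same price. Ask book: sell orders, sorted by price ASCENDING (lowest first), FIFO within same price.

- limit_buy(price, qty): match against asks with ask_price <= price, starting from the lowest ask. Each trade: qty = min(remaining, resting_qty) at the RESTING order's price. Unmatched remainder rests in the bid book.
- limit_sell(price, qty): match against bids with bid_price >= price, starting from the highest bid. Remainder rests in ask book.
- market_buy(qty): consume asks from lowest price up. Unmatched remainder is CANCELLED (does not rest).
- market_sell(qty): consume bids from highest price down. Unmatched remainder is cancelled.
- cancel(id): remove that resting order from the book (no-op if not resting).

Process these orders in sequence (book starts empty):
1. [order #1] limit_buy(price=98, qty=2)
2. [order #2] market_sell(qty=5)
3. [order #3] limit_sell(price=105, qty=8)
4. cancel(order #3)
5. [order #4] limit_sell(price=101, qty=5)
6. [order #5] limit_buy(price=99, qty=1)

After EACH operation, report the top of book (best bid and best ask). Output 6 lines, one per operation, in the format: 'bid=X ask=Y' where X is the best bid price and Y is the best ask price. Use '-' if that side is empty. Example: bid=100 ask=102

After op 1 [order #1] limit_buy(price=98, qty=2): fills=none; bids=[#1:2@98] asks=[-]
After op 2 [order #2] market_sell(qty=5): fills=#1x#2:2@98; bids=[-] asks=[-]
After op 3 [order #3] limit_sell(price=105, qty=8): fills=none; bids=[-] asks=[#3:8@105]
After op 4 cancel(order #3): fills=none; bids=[-] asks=[-]
After op 5 [order #4] limit_sell(price=101, qty=5): fills=none; bids=[-] asks=[#4:5@101]
After op 6 [order #5] limit_buy(price=99, qty=1): fills=none; bids=[#5:1@99] asks=[#4:5@101]

Answer: bid=98 ask=-
bid=- ask=-
bid=- ask=105
bid=- ask=-
bid=- ask=101
bid=99 ask=101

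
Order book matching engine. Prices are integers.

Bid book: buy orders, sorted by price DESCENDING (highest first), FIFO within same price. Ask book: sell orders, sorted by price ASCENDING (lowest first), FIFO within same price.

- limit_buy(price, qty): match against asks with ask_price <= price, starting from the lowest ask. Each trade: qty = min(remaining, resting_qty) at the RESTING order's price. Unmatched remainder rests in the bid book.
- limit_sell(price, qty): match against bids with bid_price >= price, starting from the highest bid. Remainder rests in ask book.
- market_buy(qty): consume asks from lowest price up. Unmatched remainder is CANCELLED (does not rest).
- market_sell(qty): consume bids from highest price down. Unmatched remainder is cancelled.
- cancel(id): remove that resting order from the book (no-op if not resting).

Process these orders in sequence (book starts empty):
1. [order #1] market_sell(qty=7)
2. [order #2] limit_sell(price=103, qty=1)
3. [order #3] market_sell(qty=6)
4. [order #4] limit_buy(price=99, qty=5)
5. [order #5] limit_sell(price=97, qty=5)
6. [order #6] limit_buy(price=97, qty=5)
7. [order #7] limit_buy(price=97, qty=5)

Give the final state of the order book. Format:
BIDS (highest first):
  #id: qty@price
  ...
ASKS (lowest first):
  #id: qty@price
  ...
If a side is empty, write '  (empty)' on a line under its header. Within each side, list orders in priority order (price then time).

After op 1 [order #1] market_sell(qty=7): fills=none; bids=[-] asks=[-]
After op 2 [order #2] limit_sell(price=103, qty=1): fills=none; bids=[-] asks=[#2:1@103]
After op 3 [order #3] market_sell(qty=6): fills=none; bids=[-] asks=[#2:1@103]
After op 4 [order #4] limit_buy(price=99, qty=5): fills=none; bids=[#4:5@99] asks=[#2:1@103]
After op 5 [order #5] limit_sell(price=97, qty=5): fills=#4x#5:5@99; bids=[-] asks=[#2:1@103]
After op 6 [order #6] limit_buy(price=97, qty=5): fills=none; bids=[#6:5@97] asks=[#2:1@103]
After op 7 [order #7] limit_buy(price=97, qty=5): fills=none; bids=[#6:5@97 #7:5@97] asks=[#2:1@103]

Answer: BIDS (highest first):
  #6: 5@97
  #7: 5@97
ASKS (lowest first):
  #2: 1@103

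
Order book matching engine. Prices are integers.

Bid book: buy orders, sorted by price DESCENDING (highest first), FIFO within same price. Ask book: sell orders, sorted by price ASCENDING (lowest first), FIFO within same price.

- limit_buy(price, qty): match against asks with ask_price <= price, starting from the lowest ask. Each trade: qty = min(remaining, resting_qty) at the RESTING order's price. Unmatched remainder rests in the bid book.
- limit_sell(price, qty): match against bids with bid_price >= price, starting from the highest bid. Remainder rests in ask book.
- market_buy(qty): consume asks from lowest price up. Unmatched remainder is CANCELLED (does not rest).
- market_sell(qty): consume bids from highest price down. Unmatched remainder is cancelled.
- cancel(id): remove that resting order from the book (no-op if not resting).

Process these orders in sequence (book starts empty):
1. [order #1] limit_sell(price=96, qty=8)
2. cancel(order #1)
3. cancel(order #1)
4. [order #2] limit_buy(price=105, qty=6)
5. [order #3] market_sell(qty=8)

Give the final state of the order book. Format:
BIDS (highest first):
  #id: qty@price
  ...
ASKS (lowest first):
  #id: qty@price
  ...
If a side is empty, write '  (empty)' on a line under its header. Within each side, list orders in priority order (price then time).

After op 1 [order #1] limit_sell(price=96, qty=8): fills=none; bids=[-] asks=[#1:8@96]
After op 2 cancel(order #1): fills=none; bids=[-] asks=[-]
After op 3 cancel(order #1): fills=none; bids=[-] asks=[-]
After op 4 [order #2] limit_buy(price=105, qty=6): fills=none; bids=[#2:6@105] asks=[-]
After op 5 [order #3] market_sell(qty=8): fills=#2x#3:6@105; bids=[-] asks=[-]

Answer: BIDS (highest first):
  (empty)
ASKS (lowest first):
  (empty)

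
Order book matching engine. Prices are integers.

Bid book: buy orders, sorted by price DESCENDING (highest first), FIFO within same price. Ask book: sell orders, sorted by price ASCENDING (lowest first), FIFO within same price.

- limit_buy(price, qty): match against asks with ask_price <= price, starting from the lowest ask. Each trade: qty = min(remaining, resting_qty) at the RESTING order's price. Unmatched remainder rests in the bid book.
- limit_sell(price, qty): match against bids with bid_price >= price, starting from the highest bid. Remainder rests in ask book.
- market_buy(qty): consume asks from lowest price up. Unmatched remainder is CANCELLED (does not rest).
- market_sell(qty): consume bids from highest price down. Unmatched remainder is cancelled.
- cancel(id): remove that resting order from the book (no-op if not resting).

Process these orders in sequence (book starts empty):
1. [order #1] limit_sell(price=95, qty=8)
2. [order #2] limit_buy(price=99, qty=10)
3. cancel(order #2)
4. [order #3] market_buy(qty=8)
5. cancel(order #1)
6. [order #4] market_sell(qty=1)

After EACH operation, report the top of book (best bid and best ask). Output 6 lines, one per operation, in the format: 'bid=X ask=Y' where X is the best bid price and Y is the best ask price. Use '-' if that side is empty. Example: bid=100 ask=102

After op 1 [order #1] limit_sell(price=95, qty=8): fills=none; bids=[-] asks=[#1:8@95]
After op 2 [order #2] limit_buy(price=99, qty=10): fills=#2x#1:8@95; bids=[#2:2@99] asks=[-]
After op 3 cancel(order #2): fills=none; bids=[-] asks=[-]
After op 4 [order #3] market_buy(qty=8): fills=none; bids=[-] asks=[-]
After op 5 cancel(order #1): fills=none; bids=[-] asks=[-]
After op 6 [order #4] market_sell(qty=1): fills=none; bids=[-] asks=[-]

Answer: bid=- ask=95
bid=99 ask=-
bid=- ask=-
bid=- ask=-
bid=- ask=-
bid=- ask=-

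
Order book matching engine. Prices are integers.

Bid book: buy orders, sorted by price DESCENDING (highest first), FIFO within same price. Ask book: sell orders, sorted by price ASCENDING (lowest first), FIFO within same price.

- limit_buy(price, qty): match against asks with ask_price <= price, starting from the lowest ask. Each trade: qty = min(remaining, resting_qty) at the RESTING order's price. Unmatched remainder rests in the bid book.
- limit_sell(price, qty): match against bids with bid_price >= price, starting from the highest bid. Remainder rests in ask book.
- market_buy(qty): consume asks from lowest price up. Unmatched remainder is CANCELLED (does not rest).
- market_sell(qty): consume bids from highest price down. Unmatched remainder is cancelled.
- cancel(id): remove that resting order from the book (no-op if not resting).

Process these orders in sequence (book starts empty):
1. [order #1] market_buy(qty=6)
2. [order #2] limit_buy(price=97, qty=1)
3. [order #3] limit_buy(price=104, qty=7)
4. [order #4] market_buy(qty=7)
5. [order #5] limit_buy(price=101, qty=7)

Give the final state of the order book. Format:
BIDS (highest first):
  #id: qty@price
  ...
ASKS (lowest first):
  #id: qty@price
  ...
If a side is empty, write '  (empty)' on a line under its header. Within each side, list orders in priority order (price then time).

After op 1 [order #1] market_buy(qty=6): fills=none; bids=[-] asks=[-]
After op 2 [order #2] limit_buy(price=97, qty=1): fills=none; bids=[#2:1@97] asks=[-]
After op 3 [order #3] limit_buy(price=104, qty=7): fills=none; bids=[#3:7@104 #2:1@97] asks=[-]
After op 4 [order #4] market_buy(qty=7): fills=none; bids=[#3:7@104 #2:1@97] asks=[-]
After op 5 [order #5] limit_buy(price=101, qty=7): fills=none; bids=[#3:7@104 #5:7@101 #2:1@97] asks=[-]

Answer: BIDS (highest first):
  #3: 7@104
  #5: 7@101
  #2: 1@97
ASKS (lowest first):
  (empty)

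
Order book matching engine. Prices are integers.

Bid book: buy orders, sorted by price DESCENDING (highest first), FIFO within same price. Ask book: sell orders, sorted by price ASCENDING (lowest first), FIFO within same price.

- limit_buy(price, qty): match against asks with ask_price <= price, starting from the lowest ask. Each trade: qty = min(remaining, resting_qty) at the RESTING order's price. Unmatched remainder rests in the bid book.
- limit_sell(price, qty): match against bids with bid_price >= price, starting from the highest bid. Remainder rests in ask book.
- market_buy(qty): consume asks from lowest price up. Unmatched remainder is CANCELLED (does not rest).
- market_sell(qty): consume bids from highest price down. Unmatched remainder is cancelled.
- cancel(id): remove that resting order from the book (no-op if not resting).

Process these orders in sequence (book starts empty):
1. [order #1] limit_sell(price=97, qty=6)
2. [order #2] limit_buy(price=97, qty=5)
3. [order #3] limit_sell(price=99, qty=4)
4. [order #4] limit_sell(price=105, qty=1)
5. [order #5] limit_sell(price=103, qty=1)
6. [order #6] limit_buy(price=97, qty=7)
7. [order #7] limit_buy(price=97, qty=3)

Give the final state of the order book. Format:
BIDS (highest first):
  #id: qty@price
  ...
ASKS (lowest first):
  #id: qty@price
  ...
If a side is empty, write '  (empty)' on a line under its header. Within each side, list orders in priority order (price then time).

Answer: BIDS (highest first):
  #6: 6@97
  #7: 3@97
ASKS (lowest first):
  #3: 4@99
  #5: 1@103
  #4: 1@105

Derivation:
After op 1 [order #1] limit_sell(price=97, qty=6): fills=none; bids=[-] asks=[#1:6@97]
After op 2 [order #2] limit_buy(price=97, qty=5): fills=#2x#1:5@97; bids=[-] asks=[#1:1@97]
After op 3 [order #3] limit_sell(price=99, qty=4): fills=none; bids=[-] asks=[#1:1@97 #3:4@99]
After op 4 [order #4] limit_sell(price=105, qty=1): fills=none; bids=[-] asks=[#1:1@97 #3:4@99 #4:1@105]
After op 5 [order #5] limit_sell(price=103, qty=1): fills=none; bids=[-] asks=[#1:1@97 #3:4@99 #5:1@103 #4:1@105]
After op 6 [order #6] limit_buy(price=97, qty=7): fills=#6x#1:1@97; bids=[#6:6@97] asks=[#3:4@99 #5:1@103 #4:1@105]
After op 7 [order #7] limit_buy(price=97, qty=3): fills=none; bids=[#6:6@97 #7:3@97] asks=[#3:4@99 #5:1@103 #4:1@105]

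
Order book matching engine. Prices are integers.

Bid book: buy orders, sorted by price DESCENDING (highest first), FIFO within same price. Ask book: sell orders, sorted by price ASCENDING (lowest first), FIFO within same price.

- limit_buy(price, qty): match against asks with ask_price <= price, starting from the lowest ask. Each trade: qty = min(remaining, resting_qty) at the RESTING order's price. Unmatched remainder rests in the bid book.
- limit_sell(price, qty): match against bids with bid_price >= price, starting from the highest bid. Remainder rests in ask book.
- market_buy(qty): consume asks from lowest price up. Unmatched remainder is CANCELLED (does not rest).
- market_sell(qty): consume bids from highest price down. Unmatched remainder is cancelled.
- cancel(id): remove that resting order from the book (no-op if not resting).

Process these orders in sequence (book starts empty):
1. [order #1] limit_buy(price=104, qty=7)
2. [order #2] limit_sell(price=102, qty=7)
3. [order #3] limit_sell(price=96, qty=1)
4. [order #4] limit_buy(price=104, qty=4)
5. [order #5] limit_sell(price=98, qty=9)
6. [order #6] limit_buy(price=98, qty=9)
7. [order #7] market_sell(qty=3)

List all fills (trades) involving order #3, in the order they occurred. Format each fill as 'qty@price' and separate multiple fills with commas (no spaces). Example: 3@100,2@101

After op 1 [order #1] limit_buy(price=104, qty=7): fills=none; bids=[#1:7@104] asks=[-]
After op 2 [order #2] limit_sell(price=102, qty=7): fills=#1x#2:7@104; bids=[-] asks=[-]
After op 3 [order #3] limit_sell(price=96, qty=1): fills=none; bids=[-] asks=[#3:1@96]
After op 4 [order #4] limit_buy(price=104, qty=4): fills=#4x#3:1@96; bids=[#4:3@104] asks=[-]
After op 5 [order #5] limit_sell(price=98, qty=9): fills=#4x#5:3@104; bids=[-] asks=[#5:6@98]
After op 6 [order #6] limit_buy(price=98, qty=9): fills=#6x#5:6@98; bids=[#6:3@98] asks=[-]
After op 7 [order #7] market_sell(qty=3): fills=#6x#7:3@98; bids=[-] asks=[-]

Answer: 1@96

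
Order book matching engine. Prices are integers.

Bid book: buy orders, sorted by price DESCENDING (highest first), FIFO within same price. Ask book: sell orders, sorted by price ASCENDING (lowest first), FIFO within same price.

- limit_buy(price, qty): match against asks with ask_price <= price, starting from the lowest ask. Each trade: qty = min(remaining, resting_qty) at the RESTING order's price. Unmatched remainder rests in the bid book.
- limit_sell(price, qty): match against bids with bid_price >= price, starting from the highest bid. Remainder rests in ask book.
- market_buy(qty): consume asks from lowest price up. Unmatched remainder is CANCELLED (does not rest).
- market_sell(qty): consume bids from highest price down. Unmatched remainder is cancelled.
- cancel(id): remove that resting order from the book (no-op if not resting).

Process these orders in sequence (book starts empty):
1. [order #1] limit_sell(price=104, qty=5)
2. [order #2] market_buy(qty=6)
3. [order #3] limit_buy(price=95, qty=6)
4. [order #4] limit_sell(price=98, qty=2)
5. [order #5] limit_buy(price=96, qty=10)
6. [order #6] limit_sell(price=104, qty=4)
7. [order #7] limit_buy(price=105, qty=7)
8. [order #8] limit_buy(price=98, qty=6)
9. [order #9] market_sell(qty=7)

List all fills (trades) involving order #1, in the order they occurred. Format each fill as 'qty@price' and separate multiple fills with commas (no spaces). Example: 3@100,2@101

After op 1 [order #1] limit_sell(price=104, qty=5): fills=none; bids=[-] asks=[#1:5@104]
After op 2 [order #2] market_buy(qty=6): fills=#2x#1:5@104; bids=[-] asks=[-]
After op 3 [order #3] limit_buy(price=95, qty=6): fills=none; bids=[#3:6@95] asks=[-]
After op 4 [order #4] limit_sell(price=98, qty=2): fills=none; bids=[#3:6@95] asks=[#4:2@98]
After op 5 [order #5] limit_buy(price=96, qty=10): fills=none; bids=[#5:10@96 #3:6@95] asks=[#4:2@98]
After op 6 [order #6] limit_sell(price=104, qty=4): fills=none; bids=[#5:10@96 #3:6@95] asks=[#4:2@98 #6:4@104]
After op 7 [order #7] limit_buy(price=105, qty=7): fills=#7x#4:2@98 #7x#6:4@104; bids=[#7:1@105 #5:10@96 #3:6@95] asks=[-]
After op 8 [order #8] limit_buy(price=98, qty=6): fills=none; bids=[#7:1@105 #8:6@98 #5:10@96 #3:6@95] asks=[-]
After op 9 [order #9] market_sell(qty=7): fills=#7x#9:1@105 #8x#9:6@98; bids=[#5:10@96 #3:6@95] asks=[-]

Answer: 5@104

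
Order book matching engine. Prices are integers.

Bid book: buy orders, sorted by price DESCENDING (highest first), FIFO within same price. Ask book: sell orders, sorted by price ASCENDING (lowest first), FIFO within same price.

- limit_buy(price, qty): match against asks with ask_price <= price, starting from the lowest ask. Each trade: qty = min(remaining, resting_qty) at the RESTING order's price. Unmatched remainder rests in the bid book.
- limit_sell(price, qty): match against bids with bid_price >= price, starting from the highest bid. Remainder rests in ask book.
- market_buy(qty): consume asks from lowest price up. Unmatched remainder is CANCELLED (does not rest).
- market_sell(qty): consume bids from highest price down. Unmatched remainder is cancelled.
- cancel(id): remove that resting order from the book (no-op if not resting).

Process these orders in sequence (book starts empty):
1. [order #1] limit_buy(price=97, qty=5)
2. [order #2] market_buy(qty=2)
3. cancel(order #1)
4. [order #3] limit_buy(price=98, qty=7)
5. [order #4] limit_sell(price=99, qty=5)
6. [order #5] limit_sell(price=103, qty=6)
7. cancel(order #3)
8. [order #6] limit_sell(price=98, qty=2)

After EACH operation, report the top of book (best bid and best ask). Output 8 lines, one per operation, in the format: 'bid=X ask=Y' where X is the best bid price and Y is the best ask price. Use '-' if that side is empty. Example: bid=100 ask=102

After op 1 [order #1] limit_buy(price=97, qty=5): fills=none; bids=[#1:5@97] asks=[-]
After op 2 [order #2] market_buy(qty=2): fills=none; bids=[#1:5@97] asks=[-]
After op 3 cancel(order #1): fills=none; bids=[-] asks=[-]
After op 4 [order #3] limit_buy(price=98, qty=7): fills=none; bids=[#3:7@98] asks=[-]
After op 5 [order #4] limit_sell(price=99, qty=5): fills=none; bids=[#3:7@98] asks=[#4:5@99]
After op 6 [order #5] limit_sell(price=103, qty=6): fills=none; bids=[#3:7@98] asks=[#4:5@99 #5:6@103]
After op 7 cancel(order #3): fills=none; bids=[-] asks=[#4:5@99 #5:6@103]
After op 8 [order #6] limit_sell(price=98, qty=2): fills=none; bids=[-] asks=[#6:2@98 #4:5@99 #5:6@103]

Answer: bid=97 ask=-
bid=97 ask=-
bid=- ask=-
bid=98 ask=-
bid=98 ask=99
bid=98 ask=99
bid=- ask=99
bid=- ask=98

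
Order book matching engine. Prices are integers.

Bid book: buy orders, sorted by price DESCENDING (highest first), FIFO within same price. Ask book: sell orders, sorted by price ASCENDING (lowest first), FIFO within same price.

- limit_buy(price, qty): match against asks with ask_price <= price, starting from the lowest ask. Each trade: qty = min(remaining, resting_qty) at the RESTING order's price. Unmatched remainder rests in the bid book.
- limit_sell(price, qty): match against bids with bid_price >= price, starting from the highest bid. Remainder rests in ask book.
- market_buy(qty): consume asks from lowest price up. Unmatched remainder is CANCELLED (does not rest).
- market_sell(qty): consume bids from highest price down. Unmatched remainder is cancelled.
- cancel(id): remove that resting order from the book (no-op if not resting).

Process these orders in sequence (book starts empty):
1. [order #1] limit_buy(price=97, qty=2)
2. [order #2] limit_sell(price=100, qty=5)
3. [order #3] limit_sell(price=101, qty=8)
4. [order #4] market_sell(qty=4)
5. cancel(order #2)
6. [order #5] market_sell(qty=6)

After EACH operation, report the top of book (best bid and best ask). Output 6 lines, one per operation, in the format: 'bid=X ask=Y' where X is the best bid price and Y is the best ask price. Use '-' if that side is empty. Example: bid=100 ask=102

Answer: bid=97 ask=-
bid=97 ask=100
bid=97 ask=100
bid=- ask=100
bid=- ask=101
bid=- ask=101

Derivation:
After op 1 [order #1] limit_buy(price=97, qty=2): fills=none; bids=[#1:2@97] asks=[-]
After op 2 [order #2] limit_sell(price=100, qty=5): fills=none; bids=[#1:2@97] asks=[#2:5@100]
After op 3 [order #3] limit_sell(price=101, qty=8): fills=none; bids=[#1:2@97] asks=[#2:5@100 #3:8@101]
After op 4 [order #4] market_sell(qty=4): fills=#1x#4:2@97; bids=[-] asks=[#2:5@100 #3:8@101]
After op 5 cancel(order #2): fills=none; bids=[-] asks=[#3:8@101]
After op 6 [order #5] market_sell(qty=6): fills=none; bids=[-] asks=[#3:8@101]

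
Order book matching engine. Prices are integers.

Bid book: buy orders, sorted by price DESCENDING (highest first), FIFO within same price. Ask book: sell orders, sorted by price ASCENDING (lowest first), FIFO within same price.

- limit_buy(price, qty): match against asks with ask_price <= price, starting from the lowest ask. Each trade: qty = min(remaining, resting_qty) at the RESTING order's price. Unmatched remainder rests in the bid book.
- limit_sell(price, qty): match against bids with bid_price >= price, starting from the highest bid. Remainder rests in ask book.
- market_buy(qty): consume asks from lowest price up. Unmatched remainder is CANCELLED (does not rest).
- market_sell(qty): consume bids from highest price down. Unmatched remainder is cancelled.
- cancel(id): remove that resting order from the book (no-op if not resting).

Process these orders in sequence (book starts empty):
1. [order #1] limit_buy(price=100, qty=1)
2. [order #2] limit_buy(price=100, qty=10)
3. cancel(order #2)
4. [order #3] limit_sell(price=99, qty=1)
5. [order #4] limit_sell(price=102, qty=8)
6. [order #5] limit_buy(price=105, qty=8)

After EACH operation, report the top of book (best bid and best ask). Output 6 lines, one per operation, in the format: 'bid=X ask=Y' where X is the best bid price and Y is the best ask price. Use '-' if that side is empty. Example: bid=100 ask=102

After op 1 [order #1] limit_buy(price=100, qty=1): fills=none; bids=[#1:1@100] asks=[-]
After op 2 [order #2] limit_buy(price=100, qty=10): fills=none; bids=[#1:1@100 #2:10@100] asks=[-]
After op 3 cancel(order #2): fills=none; bids=[#1:1@100] asks=[-]
After op 4 [order #3] limit_sell(price=99, qty=1): fills=#1x#3:1@100; bids=[-] asks=[-]
After op 5 [order #4] limit_sell(price=102, qty=8): fills=none; bids=[-] asks=[#4:8@102]
After op 6 [order #5] limit_buy(price=105, qty=8): fills=#5x#4:8@102; bids=[-] asks=[-]

Answer: bid=100 ask=-
bid=100 ask=-
bid=100 ask=-
bid=- ask=-
bid=- ask=102
bid=- ask=-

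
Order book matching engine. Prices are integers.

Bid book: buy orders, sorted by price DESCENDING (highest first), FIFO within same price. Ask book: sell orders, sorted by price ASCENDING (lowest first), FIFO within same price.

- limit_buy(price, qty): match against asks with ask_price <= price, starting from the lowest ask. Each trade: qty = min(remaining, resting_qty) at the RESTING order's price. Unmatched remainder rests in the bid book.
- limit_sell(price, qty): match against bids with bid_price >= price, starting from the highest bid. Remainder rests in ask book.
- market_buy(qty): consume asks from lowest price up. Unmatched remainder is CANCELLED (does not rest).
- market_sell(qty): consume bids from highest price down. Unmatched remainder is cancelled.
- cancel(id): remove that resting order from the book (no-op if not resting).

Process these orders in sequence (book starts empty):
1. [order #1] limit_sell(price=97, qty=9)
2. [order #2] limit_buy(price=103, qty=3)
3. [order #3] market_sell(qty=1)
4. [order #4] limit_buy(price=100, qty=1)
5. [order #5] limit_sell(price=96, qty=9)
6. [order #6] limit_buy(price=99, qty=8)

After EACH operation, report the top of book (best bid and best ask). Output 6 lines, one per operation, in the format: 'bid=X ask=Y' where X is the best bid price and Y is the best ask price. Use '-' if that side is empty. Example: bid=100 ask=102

Answer: bid=- ask=97
bid=- ask=97
bid=- ask=97
bid=- ask=97
bid=- ask=96
bid=- ask=96

Derivation:
After op 1 [order #1] limit_sell(price=97, qty=9): fills=none; bids=[-] asks=[#1:9@97]
After op 2 [order #2] limit_buy(price=103, qty=3): fills=#2x#1:3@97; bids=[-] asks=[#1:6@97]
After op 3 [order #3] market_sell(qty=1): fills=none; bids=[-] asks=[#1:6@97]
After op 4 [order #4] limit_buy(price=100, qty=1): fills=#4x#1:1@97; bids=[-] asks=[#1:5@97]
After op 5 [order #5] limit_sell(price=96, qty=9): fills=none; bids=[-] asks=[#5:9@96 #1:5@97]
After op 6 [order #6] limit_buy(price=99, qty=8): fills=#6x#5:8@96; bids=[-] asks=[#5:1@96 #1:5@97]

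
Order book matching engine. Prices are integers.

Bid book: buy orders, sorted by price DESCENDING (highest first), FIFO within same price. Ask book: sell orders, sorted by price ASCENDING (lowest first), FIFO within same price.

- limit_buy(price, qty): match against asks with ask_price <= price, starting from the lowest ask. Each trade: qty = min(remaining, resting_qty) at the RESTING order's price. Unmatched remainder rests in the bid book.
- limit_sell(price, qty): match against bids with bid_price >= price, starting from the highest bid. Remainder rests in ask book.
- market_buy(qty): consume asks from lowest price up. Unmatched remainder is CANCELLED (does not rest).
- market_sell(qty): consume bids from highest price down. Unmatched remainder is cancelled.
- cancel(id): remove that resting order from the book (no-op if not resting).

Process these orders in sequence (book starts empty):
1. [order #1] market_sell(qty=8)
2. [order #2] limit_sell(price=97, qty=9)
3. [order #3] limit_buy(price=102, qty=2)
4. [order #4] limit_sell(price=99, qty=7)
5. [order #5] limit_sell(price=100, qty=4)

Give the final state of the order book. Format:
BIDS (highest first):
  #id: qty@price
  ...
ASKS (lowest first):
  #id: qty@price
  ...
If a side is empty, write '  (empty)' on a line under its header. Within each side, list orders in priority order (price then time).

Answer: BIDS (highest first):
  (empty)
ASKS (lowest first):
  #2: 7@97
  #4: 7@99
  #5: 4@100

Derivation:
After op 1 [order #1] market_sell(qty=8): fills=none; bids=[-] asks=[-]
After op 2 [order #2] limit_sell(price=97, qty=9): fills=none; bids=[-] asks=[#2:9@97]
After op 3 [order #3] limit_buy(price=102, qty=2): fills=#3x#2:2@97; bids=[-] asks=[#2:7@97]
After op 4 [order #4] limit_sell(price=99, qty=7): fills=none; bids=[-] asks=[#2:7@97 #4:7@99]
After op 5 [order #5] limit_sell(price=100, qty=4): fills=none; bids=[-] asks=[#2:7@97 #4:7@99 #5:4@100]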